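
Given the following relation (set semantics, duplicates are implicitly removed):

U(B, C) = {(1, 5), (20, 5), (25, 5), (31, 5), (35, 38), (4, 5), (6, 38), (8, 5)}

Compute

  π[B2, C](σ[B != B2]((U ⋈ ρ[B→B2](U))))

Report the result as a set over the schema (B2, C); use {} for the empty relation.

ρ[B→B2]: schema becomes (B2, C); tuples unchanged.
Joining U and ρ[B→B2](U) on C yields {(1, 5, 1), (1, 5, 20), (1, 5, 25), (1, 5, 31), (1, 5, 4), (1, 5, 8), (20, 5, 1), (20, 5, 20), (20, 5, 25), (20, 5, 31), (20, 5, 4), (20, 5, 8), (25, 5, 1), (25, 5, 20), (25, 5, 25), (25, 5, 31), (25, 5, 4), (25, 5, 8), (31, 5, 1), (31, 5, 20), (31, 5, 25), (31, 5, 31), (31, 5, 4), (31, 5, 8), (35, 38, 35), (35, 38, 6), (4, 5, 1), (4, 5, 20), (4, 5, 25), (4, 5, 31), (4, 5, 4), (4, 5, 8), (6, 38, 35), (6, 38, 6), (8, 5, 1), (8, 5, 20), (8, 5, 25), (8, 5, 31), (8, 5, 4), (8, 5, 8)}.
σ[B != B2]: keep tuples satisfying B != B2 → {(1, 5, 20), (1, 5, 25), (1, 5, 31), (1, 5, 4), (1, 5, 8), (20, 5, 1), (20, 5, 25), (20, 5, 31), (20, 5, 4), (20, 5, 8), (25, 5, 1), (25, 5, 20), (25, 5, 31), (25, 5, 4), (25, 5, 8), (31, 5, 1), (31, 5, 20), (31, 5, 25), (31, 5, 4), (31, 5, 8), (35, 38, 6), (4, 5, 1), (4, 5, 20), (4, 5, 25), (4, 5, 31), (4, 5, 8), (6, 38, 35), (8, 5, 1), (8, 5, 20), (8, 5, 25), (8, 5, 31), (8, 5, 4)}
Keep only column(s) B2, C (24 duplicate(s) eliminated): {(1, 5), (20, 5), (25, 5), (31, 5), (35, 38), (4, 5), (6, 38), (8, 5)}

{(1, 5), (20, 5), (25, 5), (31, 5), (35, 38), (4, 5), (6, 38), (8, 5)}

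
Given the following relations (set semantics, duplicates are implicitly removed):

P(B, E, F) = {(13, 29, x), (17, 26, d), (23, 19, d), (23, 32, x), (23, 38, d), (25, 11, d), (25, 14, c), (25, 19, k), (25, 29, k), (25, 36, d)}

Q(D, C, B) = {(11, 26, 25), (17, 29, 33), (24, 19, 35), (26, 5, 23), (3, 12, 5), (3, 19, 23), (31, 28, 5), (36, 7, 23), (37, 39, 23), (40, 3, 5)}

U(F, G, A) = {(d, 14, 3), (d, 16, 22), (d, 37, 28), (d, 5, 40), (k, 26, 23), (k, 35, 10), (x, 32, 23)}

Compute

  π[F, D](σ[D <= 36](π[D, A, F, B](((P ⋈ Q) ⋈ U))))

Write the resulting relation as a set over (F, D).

{(d, 11), (d, 26), (d, 3), (d, 36), (k, 11), (x, 26), (x, 3), (x, 36)}

Natural join on B: {(23, 19, d, 26, 5), (23, 19, d, 3, 19), (23, 19, d, 36, 7), (23, 19, d, 37, 39), (23, 32, x, 26, 5), (23, 32, x, 3, 19), (23, 32, x, 36, 7), (23, 32, x, 37, 39), (23, 38, d, 26, 5), (23, 38, d, 3, 19), (23, 38, d, 36, 7), (23, 38, d, 37, 39), (25, 11, d, 11, 26), (25, 14, c, 11, 26), (25, 19, k, 11, 26), (25, 29, k, 11, 26), (25, 36, d, 11, 26)}
Natural join on F: {(23, 19, d, 26, 5, 14, 3), (23, 19, d, 26, 5, 16, 22), (23, 19, d, 26, 5, 37, 28), (23, 19, d, 26, 5, 5, 40), (23, 19, d, 3, 19, 14, 3), (23, 19, d, 3, 19, 16, 22), (23, 19, d, 3, 19, 37, 28), (23, 19, d, 3, 19, 5, 40), (23, 19, d, 36, 7, 14, 3), (23, 19, d, 36, 7, 16, 22), (23, 19, d, 36, 7, 37, 28), (23, 19, d, 36, 7, 5, 40), (23, 19, d, 37, 39, 14, 3), (23, 19, d, 37, 39, 16, 22), (23, 19, d, 37, 39, 37, 28), (23, 19, d, 37, 39, 5, 40), (23, 32, x, 26, 5, 32, 23), (23, 32, x, 3, 19, 32, 23), (23, 32, x, 36, 7, 32, 23), (23, 32, x, 37, 39, 32, 23), (23, 38, d, 26, 5, 14, 3), (23, 38, d, 26, 5, 16, 22), (23, 38, d, 26, 5, 37, 28), (23, 38, d, 26, 5, 5, 40), (23, 38, d, 3, 19, 14, 3), (23, 38, d, 3, 19, 16, 22), (23, 38, d, 3, 19, 37, 28), (23, 38, d, 3, 19, 5, 40), (23, 38, d, 36, 7, 14, 3), (23, 38, d, 36, 7, 16, 22), (23, 38, d, 36, 7, 37, 28), (23, 38, d, 36, 7, 5, 40), (23, 38, d, 37, 39, 14, 3), (23, 38, d, 37, 39, 16, 22), (23, 38, d, 37, 39, 37, 28), (23, 38, d, 37, 39, 5, 40), (25, 11, d, 11, 26, 14, 3), (25, 11, d, 11, 26, 16, 22), (25, 11, d, 11, 26, 37, 28), (25, 11, d, 11, 26, 5, 40), (25, 19, k, 11, 26, 26, 23), (25, 19, k, 11, 26, 35, 10), (25, 29, k, 11, 26, 26, 23), (25, 29, k, 11, 26, 35, 10), (25, 36, d, 11, 26, 14, 3), (25, 36, d, 11, 26, 16, 22), (25, 36, d, 11, 26, 37, 28), (25, 36, d, 11, 26, 5, 40)}
Keep only column(s) D, A, F, B (22 duplicate(s) eliminated): {(11, 10, k, 25), (11, 22, d, 25), (11, 23, k, 25), (11, 28, d, 25), (11, 3, d, 25), (11, 40, d, 25), (26, 22, d, 23), (26, 23, x, 23), (26, 28, d, 23), (26, 3, d, 23), (26, 40, d, 23), (3, 22, d, 23), (3, 23, x, 23), (3, 28, d, 23), (3, 3, d, 23), (3, 40, d, 23), (36, 22, d, 23), (36, 23, x, 23), (36, 28, d, 23), (36, 3, d, 23), (36, 40, d, 23), (37, 22, d, 23), (37, 23, x, 23), (37, 28, d, 23), (37, 3, d, 23), (37, 40, d, 23)}
Selection D <= 36: {(11, 10, k, 25), (11, 22, d, 25), (11, 23, k, 25), (11, 28, d, 25), (11, 3, d, 25), (11, 40, d, 25), (26, 22, d, 23), (26, 23, x, 23), (26, 28, d, 23), (26, 3, d, 23), (26, 40, d, 23), (3, 22, d, 23), (3, 23, x, 23), (3, 28, d, 23), (3, 3, d, 23), (3, 40, d, 23), (36, 22, d, 23), (36, 23, x, 23), (36, 28, d, 23), (36, 3, d, 23), (36, 40, d, 23)}
Keep only column(s) F, D (13 duplicate(s) eliminated): {(d, 11), (d, 26), (d, 3), (d, 36), (k, 11), (x, 26), (x, 3), (x, 36)}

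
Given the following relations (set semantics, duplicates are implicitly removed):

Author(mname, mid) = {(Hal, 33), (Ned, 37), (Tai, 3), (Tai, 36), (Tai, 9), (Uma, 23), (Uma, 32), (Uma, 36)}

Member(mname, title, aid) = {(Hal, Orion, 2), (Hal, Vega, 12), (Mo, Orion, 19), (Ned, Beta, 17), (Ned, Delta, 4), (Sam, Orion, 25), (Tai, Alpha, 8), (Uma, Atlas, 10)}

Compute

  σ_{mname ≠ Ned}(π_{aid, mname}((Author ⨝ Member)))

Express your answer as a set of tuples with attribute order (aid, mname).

{(10, Uma), (12, Hal), (2, Hal), (8, Tai)}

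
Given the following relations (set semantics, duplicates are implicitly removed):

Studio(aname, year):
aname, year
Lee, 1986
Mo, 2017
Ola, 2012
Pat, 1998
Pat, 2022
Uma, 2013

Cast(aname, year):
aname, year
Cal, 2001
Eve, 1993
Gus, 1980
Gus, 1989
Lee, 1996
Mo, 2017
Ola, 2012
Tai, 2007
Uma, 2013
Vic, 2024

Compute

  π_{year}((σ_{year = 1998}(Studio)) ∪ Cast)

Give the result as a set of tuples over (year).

Filtering on year = 1998 leaves {(Pat, 1998)}.
Taking the union: {(Cal, 2001), (Eve, 1993), (Gus, 1980), (Gus, 1989), (Lee, 1996), (Mo, 2017), (Ola, 2012), (Pat, 1998), (Tai, 2007), (Uma, 2013), (Vic, 2024)}
π_{year} gives {1980, 1989, 1993, 1996, 1998, 2001, 2007, 2012, 2013, 2017, 2024}.

{1980, 1989, 1993, 1996, 1998, 2001, 2007, 2012, 2013, 2017, 2024}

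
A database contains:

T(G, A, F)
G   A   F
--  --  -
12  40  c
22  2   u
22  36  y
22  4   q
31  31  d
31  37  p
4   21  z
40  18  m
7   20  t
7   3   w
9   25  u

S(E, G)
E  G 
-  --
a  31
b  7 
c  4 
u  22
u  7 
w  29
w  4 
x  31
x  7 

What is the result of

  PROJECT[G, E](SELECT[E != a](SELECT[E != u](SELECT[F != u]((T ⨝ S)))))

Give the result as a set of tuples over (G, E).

Joining T and S on G yields {(22, 2, u, u), (22, 36, y, u), (22, 4, q, u), (31, 31, d, a), (31, 31, d, x), (31, 37, p, a), (31, 37, p, x), (4, 21, z, c), (4, 21, z, w), (7, 20, t, b), (7, 20, t, u), (7, 20, t, x), (7, 3, w, b), (7, 3, w, u), (7, 3, w, x)}.
Apply σ_{F != u}; surviving tuples: {(22, 36, y, u), (22, 4, q, u), (31, 31, d, a), (31, 31, d, x), (31, 37, p, a), (31, 37, p, x), (4, 21, z, c), (4, 21, z, w), (7, 20, t, b), (7, 20, t, u), (7, 20, t, x), (7, 3, w, b), (7, 3, w, u), (7, 3, w, x)}
Apply σ_{E != u}; surviving tuples: {(31, 31, d, a), (31, 31, d, x), (31, 37, p, a), (31, 37, p, x), (4, 21, z, c), (4, 21, z, w), (7, 20, t, b), (7, 20, t, x), (7, 3, w, b), (7, 3, w, x)}
Apply σ_{E != a}; surviving tuples: {(31, 31, d, x), (31, 37, p, x), (4, 21, z, c), (4, 21, z, w), (7, 20, t, b), (7, 20, t, x), (7, 3, w, b), (7, 3, w, x)}
π_{G, E} gives {(31, x), (4, c), (4, w), (7, b), (7, x)} (3 duplicate(s) eliminated).

{(31, x), (4, c), (4, w), (7, b), (7, x)}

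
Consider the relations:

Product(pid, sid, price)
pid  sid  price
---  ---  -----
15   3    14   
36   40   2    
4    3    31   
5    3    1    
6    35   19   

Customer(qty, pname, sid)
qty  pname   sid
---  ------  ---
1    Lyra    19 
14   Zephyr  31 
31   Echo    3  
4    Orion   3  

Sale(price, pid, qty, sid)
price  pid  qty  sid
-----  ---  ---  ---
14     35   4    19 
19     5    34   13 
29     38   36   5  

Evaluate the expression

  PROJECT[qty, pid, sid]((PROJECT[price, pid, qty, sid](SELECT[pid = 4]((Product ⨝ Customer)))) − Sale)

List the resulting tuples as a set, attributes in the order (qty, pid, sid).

Joining Product and Customer on sid yields {(15, 3, 14, 31, Echo), (15, 3, 14, 4, Orion), (4, 3, 31, 31, Echo), (4, 3, 31, 4, Orion), (5, 3, 1, 31, Echo), (5, 3, 1, 4, Orion)}.
Apply σ_{pid = 4}; surviving tuples: {(4, 3, 31, 31, Echo), (4, 3, 31, 4, Orion)}
Keep only column(s) price, pid, qty, sid: {(31, 4, 31, 3), (31, 4, 4, 3)}
Difference: {(31, 4, 31, 3), (31, 4, 4, 3)} with {(14, 35, 4, 19), (19, 5, 34, 13), (29, 38, 36, 5)} → {(31, 4, 31, 3), (31, 4, 4, 3)}
Keep only column(s) qty, pid, sid: {(31, 4, 3), (4, 4, 3)}

{(31, 4, 3), (4, 4, 3)}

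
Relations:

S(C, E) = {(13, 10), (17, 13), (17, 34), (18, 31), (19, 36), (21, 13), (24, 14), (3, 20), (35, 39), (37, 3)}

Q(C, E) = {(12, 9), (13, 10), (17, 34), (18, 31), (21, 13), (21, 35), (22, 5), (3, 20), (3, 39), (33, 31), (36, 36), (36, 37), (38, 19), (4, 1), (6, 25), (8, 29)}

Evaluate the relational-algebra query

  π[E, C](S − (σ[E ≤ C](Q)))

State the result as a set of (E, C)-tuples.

{(13, 17), (14, 24), (20, 3), (3, 37), (31, 18), (34, 17), (36, 19), (39, 35)}

σ[E ≤ C]: keep tuples satisfying E ≤ C → {(12, 9), (13, 10), (21, 13), (22, 5), (33, 31), (36, 36), (38, 19), (4, 1)}
Set difference of the two operands is {(17, 13), (17, 34), (18, 31), (19, 36), (24, 14), (3, 20), (35, 39), (37, 3)}.
Projecting to E, C: {(13, 17), (14, 24), (20, 3), (3, 37), (31, 18), (34, 17), (36, 19), (39, 35)}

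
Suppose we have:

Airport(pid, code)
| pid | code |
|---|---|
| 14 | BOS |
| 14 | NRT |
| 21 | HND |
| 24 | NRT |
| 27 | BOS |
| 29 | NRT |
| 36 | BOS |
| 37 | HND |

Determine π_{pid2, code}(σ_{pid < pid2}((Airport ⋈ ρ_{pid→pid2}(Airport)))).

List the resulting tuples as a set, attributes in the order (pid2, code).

{(24, NRT), (27, BOS), (29, NRT), (36, BOS), (37, HND)}

ρ[pid→pid2]: schema becomes (pid2, code); tuples unchanged.
Airport ⋈ ρ_{pid→pid2}(Airport) (natural join on code): {(14, BOS, 14), (14, BOS, 27), (14, BOS, 36), (14, NRT, 14), (14, NRT, 24), (14, NRT, 29), (21, HND, 21), (21, HND, 37), (24, NRT, 14), (24, NRT, 24), (24, NRT, 29), (27, BOS, 14), (27, BOS, 27), (27, BOS, 36), (29, NRT, 14), (29, NRT, 24), (29, NRT, 29), (36, BOS, 14), (36, BOS, 27), (36, BOS, 36), (37, HND, 21), (37, HND, 37)}
Apply σ_{pid < pid2}; surviving tuples: {(14, BOS, 27), (14, BOS, 36), (14, NRT, 24), (14, NRT, 29), (21, HND, 37), (24, NRT, 29), (27, BOS, 36)}
Projecting to pid2, code (2 duplicate(s) eliminated): {(24, NRT), (27, BOS), (29, NRT), (36, BOS), (37, HND)}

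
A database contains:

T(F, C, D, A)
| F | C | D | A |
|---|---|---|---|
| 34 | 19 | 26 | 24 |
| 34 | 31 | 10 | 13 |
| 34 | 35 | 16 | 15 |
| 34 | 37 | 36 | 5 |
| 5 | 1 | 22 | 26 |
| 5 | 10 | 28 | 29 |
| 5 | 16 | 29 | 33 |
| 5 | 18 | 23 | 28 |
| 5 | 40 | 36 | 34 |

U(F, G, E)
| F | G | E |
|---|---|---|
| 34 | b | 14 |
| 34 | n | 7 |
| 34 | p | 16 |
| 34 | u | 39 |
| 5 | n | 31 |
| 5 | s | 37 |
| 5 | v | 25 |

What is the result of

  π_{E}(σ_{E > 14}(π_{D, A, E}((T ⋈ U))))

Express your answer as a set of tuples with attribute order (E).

T ⋈ U (natural join on F): {(34, 19, 26, 24, b, 14), (34, 19, 26, 24, n, 7), (34, 19, 26, 24, p, 16), (34, 19, 26, 24, u, 39), (34, 31, 10, 13, b, 14), (34, 31, 10, 13, n, 7), (34, 31, 10, 13, p, 16), (34, 31, 10, 13, u, 39), (34, 35, 16, 15, b, 14), (34, 35, 16, 15, n, 7), (34, 35, 16, 15, p, 16), (34, 35, 16, 15, u, 39), (34, 37, 36, 5, b, 14), (34, 37, 36, 5, n, 7), (34, 37, 36, 5, p, 16), (34, 37, 36, 5, u, 39), (5, 1, 22, 26, n, 31), (5, 1, 22, 26, s, 37), (5, 1, 22, 26, v, 25), (5, 10, 28, 29, n, 31), (5, 10, 28, 29, s, 37), (5, 10, 28, 29, v, 25), (5, 16, 29, 33, n, 31), (5, 16, 29, 33, s, 37), (5, 16, 29, 33, v, 25), (5, 18, 23, 28, n, 31), (5, 18, 23, 28, s, 37), (5, 18, 23, 28, v, 25), (5, 40, 36, 34, n, 31), (5, 40, 36, 34, s, 37), (5, 40, 36, 34, v, 25)}
Keep only column(s) D, A, E: {(10, 13, 14), (10, 13, 16), (10, 13, 39), (10, 13, 7), (16, 15, 14), (16, 15, 16), (16, 15, 39), (16, 15, 7), (22, 26, 25), (22, 26, 31), (22, 26, 37), (23, 28, 25), (23, 28, 31), (23, 28, 37), (26, 24, 14), (26, 24, 16), (26, 24, 39), (26, 24, 7), (28, 29, 25), (28, 29, 31), (28, 29, 37), (29, 33, 25), (29, 33, 31), (29, 33, 37), (36, 34, 25), (36, 34, 31), (36, 34, 37), (36, 5, 14), (36, 5, 16), (36, 5, 39), (36, 5, 7)}
Apply σ_{E > 14}; surviving tuples: {(10, 13, 16), (10, 13, 39), (16, 15, 16), (16, 15, 39), (22, 26, 25), (22, 26, 31), (22, 26, 37), (23, 28, 25), (23, 28, 31), (23, 28, 37), (26, 24, 16), (26, 24, 39), (28, 29, 25), (28, 29, 31), (28, 29, 37), (29, 33, 25), (29, 33, 31), (29, 33, 37), (36, 34, 25), (36, 34, 31), (36, 34, 37), (36, 5, 16), (36, 5, 39)}
Keep only column(s) E (18 duplicate(s) eliminated): {16, 25, 31, 37, 39}

{16, 25, 31, 37, 39}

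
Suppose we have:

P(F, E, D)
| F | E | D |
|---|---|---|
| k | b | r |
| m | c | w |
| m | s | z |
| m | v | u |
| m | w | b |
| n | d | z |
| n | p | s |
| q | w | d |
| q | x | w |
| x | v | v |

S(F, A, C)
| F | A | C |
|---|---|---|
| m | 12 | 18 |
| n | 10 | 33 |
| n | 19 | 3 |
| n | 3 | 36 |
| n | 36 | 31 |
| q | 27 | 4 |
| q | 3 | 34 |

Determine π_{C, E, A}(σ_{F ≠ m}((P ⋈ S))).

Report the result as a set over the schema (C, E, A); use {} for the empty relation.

{(3, d, 19), (3, p, 19), (31, d, 36), (31, p, 36), (33, d, 10), (33, p, 10), (34, w, 3), (34, x, 3), (36, d, 3), (36, p, 3), (4, w, 27), (4, x, 27)}

Joining P and S on F yields {(m, c, w, 12, 18), (m, s, z, 12, 18), (m, v, u, 12, 18), (m, w, b, 12, 18), (n, d, z, 10, 33), (n, d, z, 19, 3), (n, d, z, 3, 36), (n, d, z, 36, 31), (n, p, s, 10, 33), (n, p, s, 19, 3), (n, p, s, 3, 36), (n, p, s, 36, 31), (q, w, d, 27, 4), (q, w, d, 3, 34), (q, x, w, 27, 4), (q, x, w, 3, 34)}.
σ[F ≠ m]: keep tuples satisfying F ≠ m → {(n, d, z, 10, 33), (n, d, z, 19, 3), (n, d, z, 3, 36), (n, d, z, 36, 31), (n, p, s, 10, 33), (n, p, s, 19, 3), (n, p, s, 3, 36), (n, p, s, 36, 31), (q, w, d, 27, 4), (q, w, d, 3, 34), (q, x, w, 27, 4), (q, x, w, 3, 34)}
Projecting to C, E, A: {(3, d, 19), (3, p, 19), (31, d, 36), (31, p, 36), (33, d, 10), (33, p, 10), (34, w, 3), (34, x, 3), (36, d, 3), (36, p, 3), (4, w, 27), (4, x, 27)}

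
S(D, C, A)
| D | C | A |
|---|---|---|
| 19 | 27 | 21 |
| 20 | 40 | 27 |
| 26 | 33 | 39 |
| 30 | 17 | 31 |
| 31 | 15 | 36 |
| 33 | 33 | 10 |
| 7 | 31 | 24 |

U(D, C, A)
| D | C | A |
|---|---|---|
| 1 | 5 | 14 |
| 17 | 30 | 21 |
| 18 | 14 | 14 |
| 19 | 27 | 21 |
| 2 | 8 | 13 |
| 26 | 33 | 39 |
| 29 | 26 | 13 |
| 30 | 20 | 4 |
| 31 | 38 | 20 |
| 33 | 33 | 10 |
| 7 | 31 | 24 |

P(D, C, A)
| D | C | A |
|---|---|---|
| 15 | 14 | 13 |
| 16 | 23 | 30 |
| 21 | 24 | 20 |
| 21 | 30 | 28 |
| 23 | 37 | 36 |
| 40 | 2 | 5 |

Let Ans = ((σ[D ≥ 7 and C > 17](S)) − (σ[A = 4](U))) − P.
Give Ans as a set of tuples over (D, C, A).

σ[D ≥ 7 and C > 17]: keep tuples satisfying D ≥ 7 and C > 17 → {(19, 27, 21), (20, 40, 27), (26, 33, 39), (33, 33, 10), (7, 31, 24)}
σ[A = 4]: keep tuples satisfying A = 4 → {(30, 20, 4)}
Difference: {(19, 27, 21), (20, 40, 27), (26, 33, 39), (33, 33, 10), (7, 31, 24)} with {(30, 20, 4)} → {(19, 27, 21), (20, 40, 27), (26, 33, 39), (33, 33, 10), (7, 31, 24)}
Difference: {(19, 27, 21), (20, 40, 27), (26, 33, 39), (33, 33, 10), (7, 31, 24)} with {(15, 14, 13), (16, 23, 30), (21, 24, 20), (21, 30, 28), (23, 37, 36), (40, 2, 5)} → {(19, 27, 21), (20, 40, 27), (26, 33, 39), (33, 33, 10), (7, 31, 24)}

{(19, 27, 21), (20, 40, 27), (26, 33, 39), (33, 33, 10), (7, 31, 24)}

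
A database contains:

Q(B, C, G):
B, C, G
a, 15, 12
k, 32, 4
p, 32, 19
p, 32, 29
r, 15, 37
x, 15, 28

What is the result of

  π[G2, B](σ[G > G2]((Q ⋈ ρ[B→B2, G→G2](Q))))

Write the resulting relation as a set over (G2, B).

{(12, r), (12, x), (19, p), (28, r), (4, p)}

ρ[B→B2, G→G2]: schema becomes (B2, C, G2); tuples unchanged.
Natural join on C: {(a, 15, 12, a, 12), (a, 15, 12, r, 37), (a, 15, 12, x, 28), (k, 32, 4, k, 4), (k, 32, 4, p, 19), (k, 32, 4, p, 29), (p, 32, 19, k, 4), (p, 32, 19, p, 19), (p, 32, 19, p, 29), (p, 32, 29, k, 4), (p, 32, 29, p, 19), (p, 32, 29, p, 29), (r, 15, 37, a, 12), (r, 15, 37, r, 37), (r, 15, 37, x, 28), (x, 15, 28, a, 12), (x, 15, 28, r, 37), (x, 15, 28, x, 28)}
Selection G > G2: {(p, 32, 19, k, 4), (p, 32, 29, k, 4), (p, 32, 29, p, 19), (r, 15, 37, a, 12), (r, 15, 37, x, 28), (x, 15, 28, a, 12)}
π_{G2, B} gives {(12, r), (12, x), (19, p), (28, r), (4, p)} (1 duplicate(s) eliminated).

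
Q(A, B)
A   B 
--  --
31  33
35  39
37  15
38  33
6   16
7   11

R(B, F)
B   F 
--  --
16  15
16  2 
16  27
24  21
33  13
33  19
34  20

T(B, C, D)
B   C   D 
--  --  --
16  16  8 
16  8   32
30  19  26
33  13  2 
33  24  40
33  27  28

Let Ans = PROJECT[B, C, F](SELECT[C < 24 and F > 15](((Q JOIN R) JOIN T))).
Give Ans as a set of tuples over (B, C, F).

{(16, 16, 27), (16, 8, 27), (33, 13, 19)}

Joining Q and R on B yields {(31, 33, 13), (31, 33, 19), (38, 33, 13), (38, 33, 19), (6, 16, 15), (6, 16, 2), (6, 16, 27)}.
Joining (Q JOIN R) and T on B yields {(31, 33, 13, 13, 2), (31, 33, 13, 24, 40), (31, 33, 13, 27, 28), (31, 33, 19, 13, 2), (31, 33, 19, 24, 40), (31, 33, 19, 27, 28), (38, 33, 13, 13, 2), (38, 33, 13, 24, 40), (38, 33, 13, 27, 28), (38, 33, 19, 13, 2), (38, 33, 19, 24, 40), (38, 33, 19, 27, 28), (6, 16, 15, 16, 8), (6, 16, 15, 8, 32), (6, 16, 2, 16, 8), (6, 16, 2, 8, 32), (6, 16, 27, 16, 8), (6, 16, 27, 8, 32)}.
σ[C < 24 and F > 15]: keep tuples satisfying C < 24 and F > 15 → {(31, 33, 19, 13, 2), (38, 33, 19, 13, 2), (6, 16, 27, 16, 8), (6, 16, 27, 8, 32)}
π[B, C, F]: project onto (B, C, F) (1 duplicate(s) eliminated) → {(16, 16, 27), (16, 8, 27), (33, 13, 19)}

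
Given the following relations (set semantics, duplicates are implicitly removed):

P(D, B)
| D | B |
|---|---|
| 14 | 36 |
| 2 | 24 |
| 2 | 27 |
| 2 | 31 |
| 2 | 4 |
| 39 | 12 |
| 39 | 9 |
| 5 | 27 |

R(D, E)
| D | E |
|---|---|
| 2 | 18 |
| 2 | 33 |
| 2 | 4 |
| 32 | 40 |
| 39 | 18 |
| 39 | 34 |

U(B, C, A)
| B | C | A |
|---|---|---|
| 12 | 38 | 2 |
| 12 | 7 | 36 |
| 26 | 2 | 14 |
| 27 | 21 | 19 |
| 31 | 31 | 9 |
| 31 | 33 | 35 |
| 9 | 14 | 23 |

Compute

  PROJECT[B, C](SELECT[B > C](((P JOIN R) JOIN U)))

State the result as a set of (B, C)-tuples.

Natural join on D: {(2, 24, 18), (2, 24, 33), (2, 24, 4), (2, 27, 18), (2, 27, 33), (2, 27, 4), (2, 31, 18), (2, 31, 33), (2, 31, 4), (2, 4, 18), (2, 4, 33), (2, 4, 4), (39, 12, 18), (39, 12, 34), (39, 9, 18), (39, 9, 34)}
Natural join on B: {(2, 27, 18, 21, 19), (2, 27, 33, 21, 19), (2, 27, 4, 21, 19), (2, 31, 18, 31, 9), (2, 31, 18, 33, 35), (2, 31, 33, 31, 9), (2, 31, 33, 33, 35), (2, 31, 4, 31, 9), (2, 31, 4, 33, 35), (39, 12, 18, 38, 2), (39, 12, 18, 7, 36), (39, 12, 34, 38, 2), (39, 12, 34, 7, 36), (39, 9, 18, 14, 23), (39, 9, 34, 14, 23)}
Apply σ_{B > C}; surviving tuples: {(2, 27, 18, 21, 19), (2, 27, 33, 21, 19), (2, 27, 4, 21, 19), (39, 12, 18, 7, 36), (39, 12, 34, 7, 36)}
Projecting to B, C (3 duplicate(s) eliminated): {(12, 7), (27, 21)}

{(12, 7), (27, 21)}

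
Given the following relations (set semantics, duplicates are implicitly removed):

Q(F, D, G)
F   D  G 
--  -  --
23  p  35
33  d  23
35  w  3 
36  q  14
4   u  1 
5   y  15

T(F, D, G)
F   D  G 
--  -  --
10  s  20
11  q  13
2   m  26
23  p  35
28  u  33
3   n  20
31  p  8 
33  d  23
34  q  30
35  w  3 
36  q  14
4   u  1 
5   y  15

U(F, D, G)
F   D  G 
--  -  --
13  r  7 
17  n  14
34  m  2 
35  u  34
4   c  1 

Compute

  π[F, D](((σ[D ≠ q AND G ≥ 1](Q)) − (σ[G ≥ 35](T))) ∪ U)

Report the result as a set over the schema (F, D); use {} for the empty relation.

{(13, r), (17, n), (33, d), (34, m), (35, u), (35, w), (4, c), (4, u), (5, y)}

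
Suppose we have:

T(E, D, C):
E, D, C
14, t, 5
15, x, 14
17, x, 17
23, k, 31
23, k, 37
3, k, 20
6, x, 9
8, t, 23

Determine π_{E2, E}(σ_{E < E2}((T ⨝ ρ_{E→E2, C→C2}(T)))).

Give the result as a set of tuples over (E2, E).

{(14, 8), (15, 6), (17, 15), (17, 6), (23, 3)}

ρ[E→E2, C→C2]: schema becomes (E2, D, C2); tuples unchanged.
Natural join on D: {(14, t, 5, 14, 5), (14, t, 5, 8, 23), (15, x, 14, 15, 14), (15, x, 14, 17, 17), (15, x, 14, 6, 9), (17, x, 17, 15, 14), (17, x, 17, 17, 17), (17, x, 17, 6, 9), (23, k, 31, 23, 31), (23, k, 31, 23, 37), (23, k, 31, 3, 20), (23, k, 37, 23, 31), (23, k, 37, 23, 37), (23, k, 37, 3, 20), (3, k, 20, 23, 31), (3, k, 20, 23, 37), (3, k, 20, 3, 20), (6, x, 9, 15, 14), (6, x, 9, 17, 17), (6, x, 9, 6, 9), (8, t, 23, 14, 5), (8, t, 23, 8, 23)}
Filtering on E < E2 leaves {(15, x, 14, 17, 17), (3, k, 20, 23, 31), (3, k, 20, 23, 37), (6, x, 9, 15, 14), (6, x, 9, 17, 17), (8, t, 23, 14, 5)}.
Keep only column(s) E2, E (1 duplicate(s) eliminated): {(14, 8), (15, 6), (17, 15), (17, 6), (23, 3)}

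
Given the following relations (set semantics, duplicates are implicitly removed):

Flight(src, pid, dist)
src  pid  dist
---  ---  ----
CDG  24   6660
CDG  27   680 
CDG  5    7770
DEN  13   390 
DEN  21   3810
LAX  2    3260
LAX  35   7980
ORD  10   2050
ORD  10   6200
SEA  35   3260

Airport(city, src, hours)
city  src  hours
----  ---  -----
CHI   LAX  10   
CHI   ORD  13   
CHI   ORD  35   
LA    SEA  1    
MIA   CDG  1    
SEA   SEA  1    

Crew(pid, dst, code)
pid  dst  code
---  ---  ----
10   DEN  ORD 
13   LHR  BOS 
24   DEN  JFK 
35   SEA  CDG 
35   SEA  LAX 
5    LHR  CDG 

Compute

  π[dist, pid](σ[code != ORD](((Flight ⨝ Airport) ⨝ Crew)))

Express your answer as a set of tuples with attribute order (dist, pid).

Natural join on src: {(CDG, 24, 6660, MIA, 1), (CDG, 27, 680, MIA, 1), (CDG, 5, 7770, MIA, 1), (LAX, 2, 3260, CHI, 10), (LAX, 35, 7980, CHI, 10), (ORD, 10, 2050, CHI, 13), (ORD, 10, 2050, CHI, 35), (ORD, 10, 6200, CHI, 13), (ORD, 10, 6200, CHI, 35), (SEA, 35, 3260, LA, 1), (SEA, 35, 3260, SEA, 1)}
Natural join on pid: {(CDG, 24, 6660, MIA, 1, DEN, JFK), (CDG, 5, 7770, MIA, 1, LHR, CDG), (LAX, 35, 7980, CHI, 10, SEA, CDG), (LAX, 35, 7980, CHI, 10, SEA, LAX), (ORD, 10, 2050, CHI, 13, DEN, ORD), (ORD, 10, 2050, CHI, 35, DEN, ORD), (ORD, 10, 6200, CHI, 13, DEN, ORD), (ORD, 10, 6200, CHI, 35, DEN, ORD), (SEA, 35, 3260, LA, 1, SEA, CDG), (SEA, 35, 3260, LA, 1, SEA, LAX), (SEA, 35, 3260, SEA, 1, SEA, CDG), (SEA, 35, 3260, SEA, 1, SEA, LAX)}
Selection code != ORD: {(CDG, 24, 6660, MIA, 1, DEN, JFK), (CDG, 5, 7770, MIA, 1, LHR, CDG), (LAX, 35, 7980, CHI, 10, SEA, CDG), (LAX, 35, 7980, CHI, 10, SEA, LAX), (SEA, 35, 3260, LA, 1, SEA, CDG), (SEA, 35, 3260, LA, 1, SEA, LAX), (SEA, 35, 3260, SEA, 1, SEA, CDG), (SEA, 35, 3260, SEA, 1, SEA, LAX)}
Projecting to dist, pid (4 duplicate(s) eliminated): {(3260, 35), (6660, 24), (7770, 5), (7980, 35)}

{(3260, 35), (6660, 24), (7770, 5), (7980, 35)}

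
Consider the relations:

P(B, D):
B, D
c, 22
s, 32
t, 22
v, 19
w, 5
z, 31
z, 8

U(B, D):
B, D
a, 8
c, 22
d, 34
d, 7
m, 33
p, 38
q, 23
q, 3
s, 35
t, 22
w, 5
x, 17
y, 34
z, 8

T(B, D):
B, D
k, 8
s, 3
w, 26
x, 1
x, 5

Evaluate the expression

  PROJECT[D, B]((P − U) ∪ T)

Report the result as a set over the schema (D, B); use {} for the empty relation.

Taking the difference: {(s, 32), (v, 19), (z, 31)}
Taking the union: {(k, 8), (s, 3), (s, 32), (v, 19), (w, 26), (x, 1), (x, 5), (z, 31)}
π[D, B]: project onto (D, B) → {(1, x), (19, v), (26, w), (3, s), (31, z), (32, s), (5, x), (8, k)}

{(1, x), (19, v), (26, w), (3, s), (31, z), (32, s), (5, x), (8, k)}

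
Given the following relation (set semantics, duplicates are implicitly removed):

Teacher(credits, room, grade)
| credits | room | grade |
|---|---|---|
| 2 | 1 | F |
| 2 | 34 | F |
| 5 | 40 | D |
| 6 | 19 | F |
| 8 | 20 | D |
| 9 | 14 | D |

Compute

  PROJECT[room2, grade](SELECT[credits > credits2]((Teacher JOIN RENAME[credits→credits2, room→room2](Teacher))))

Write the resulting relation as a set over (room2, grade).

ρ[credits→credits2, room→room2]: schema becomes (credits2, room2, grade); tuples unchanged.
Natural join on grade: {(2, 1, F, 2, 1), (2, 1, F, 2, 34), (2, 1, F, 6, 19), (2, 34, F, 2, 1), (2, 34, F, 2, 34), (2, 34, F, 6, 19), (5, 40, D, 5, 40), (5, 40, D, 8, 20), (5, 40, D, 9, 14), (6, 19, F, 2, 1), (6, 19, F, 2, 34), (6, 19, F, 6, 19), (8, 20, D, 5, 40), (8, 20, D, 8, 20), (8, 20, D, 9, 14), (9, 14, D, 5, 40), (9, 14, D, 8, 20), (9, 14, D, 9, 14)}
Selection credits > credits2: {(6, 19, F, 2, 1), (6, 19, F, 2, 34), (8, 20, D, 5, 40), (9, 14, D, 5, 40), (9, 14, D, 8, 20)}
Keep only column(s) room2, grade (1 duplicate(s) eliminated): {(1, F), (20, D), (34, F), (40, D)}

{(1, F), (20, D), (34, F), (40, D)}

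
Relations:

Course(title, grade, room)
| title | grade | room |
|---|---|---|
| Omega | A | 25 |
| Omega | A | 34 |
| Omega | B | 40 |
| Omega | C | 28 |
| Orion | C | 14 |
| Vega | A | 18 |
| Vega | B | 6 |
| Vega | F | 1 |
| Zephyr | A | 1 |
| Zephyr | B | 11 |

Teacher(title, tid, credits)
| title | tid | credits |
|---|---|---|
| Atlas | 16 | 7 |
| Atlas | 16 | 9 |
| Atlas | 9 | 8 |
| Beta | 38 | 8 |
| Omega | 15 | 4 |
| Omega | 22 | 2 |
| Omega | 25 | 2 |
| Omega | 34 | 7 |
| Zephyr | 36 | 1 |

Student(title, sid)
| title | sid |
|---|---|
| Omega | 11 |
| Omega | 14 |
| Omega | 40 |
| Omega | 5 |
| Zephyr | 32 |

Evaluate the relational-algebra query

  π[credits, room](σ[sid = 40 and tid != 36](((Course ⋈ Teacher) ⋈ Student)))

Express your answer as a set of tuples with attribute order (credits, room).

Joining Course and Teacher on title yields {(Omega, A, 25, 15, 4), (Omega, A, 25, 22, 2), (Omega, A, 25, 25, 2), (Omega, A, 25, 34, 7), (Omega, A, 34, 15, 4), (Omega, A, 34, 22, 2), (Omega, A, 34, 25, 2), (Omega, A, 34, 34, 7), (Omega, B, 40, 15, 4), (Omega, B, 40, 22, 2), (Omega, B, 40, 25, 2), (Omega, B, 40, 34, 7), (Omega, C, 28, 15, 4), (Omega, C, 28, 22, 2), (Omega, C, 28, 25, 2), (Omega, C, 28, 34, 7), (Zephyr, A, 1, 36, 1), (Zephyr, B, 11, 36, 1)}.
Joining (Course ⋈ Teacher) and Student on title yields {(Omega, A, 25, 15, 4, 11), (Omega, A, 25, 15, 4, 14), (Omega, A, 25, 15, 4, 40), (Omega, A, 25, 15, 4, 5), (Omega, A, 25, 22, 2, 11), (Omega, A, 25, 22, 2, 14), (Omega, A, 25, 22, 2, 40), (Omega, A, 25, 22, 2, 5), (Omega, A, 25, 25, 2, 11), (Omega, A, 25, 25, 2, 14), (Omega, A, 25, 25, 2, 40), (Omega, A, 25, 25, 2, 5), (Omega, A, 25, 34, 7, 11), (Omega, A, 25, 34, 7, 14), (Omega, A, 25, 34, 7, 40), (Omega, A, 25, 34, 7, 5), (Omega, A, 34, 15, 4, 11), (Omega, A, 34, 15, 4, 14), (Omega, A, 34, 15, 4, 40), (Omega, A, 34, 15, 4, 5), (Omega, A, 34, 22, 2, 11), (Omega, A, 34, 22, 2, 14), (Omega, A, 34, 22, 2, 40), (Omega, A, 34, 22, 2, 5), (Omega, A, 34, 25, 2, 11), (Omega, A, 34, 25, 2, 14), (Omega, A, 34, 25, 2, 40), (Omega, A, 34, 25, 2, 5), (Omega, A, 34, 34, 7, 11), (Omega, A, 34, 34, 7, 14), (Omega, A, 34, 34, 7, 40), (Omega, A, 34, 34, 7, 5), (Omega, B, 40, 15, 4, 11), (Omega, B, 40, 15, 4, 14), (Omega, B, 40, 15, 4, 40), (Omega, B, 40, 15, 4, 5), (Omega, B, 40, 22, 2, 11), (Omega, B, 40, 22, 2, 14), (Omega, B, 40, 22, 2, 40), (Omega, B, 40, 22, 2, 5), (Omega, B, 40, 25, 2, 11), (Omega, B, 40, 25, 2, 14), (Omega, B, 40, 25, 2, 40), (Omega, B, 40, 25, 2, 5), (Omega, B, 40, 34, 7, 11), (Omega, B, 40, 34, 7, 14), (Omega, B, 40, 34, 7, 40), (Omega, B, 40, 34, 7, 5), (Omega, C, 28, 15, 4, 11), (Omega, C, 28, 15, 4, 14), (Omega, C, 28, 15, 4, 40), (Omega, C, 28, 15, 4, 5), (Omega, C, 28, 22, 2, 11), (Omega, C, 28, 22, 2, 14), (Omega, C, 28, 22, 2, 40), (Omega, C, 28, 22, 2, 5), (Omega, C, 28, 25, 2, 11), (Omega, C, 28, 25, 2, 14), (Omega, C, 28, 25, 2, 40), (Omega, C, 28, 25, 2, 5), (Omega, C, 28, 34, 7, 11), (Omega, C, 28, 34, 7, 14), (Omega, C, 28, 34, 7, 40), (Omega, C, 28, 34, 7, 5), (Zephyr, A, 1, 36, 1, 32), (Zephyr, B, 11, 36, 1, 32)}.
Selection sid = 40 and tid != 36: {(Omega, A, 25, 15, 4, 40), (Omega, A, 25, 22, 2, 40), (Omega, A, 25, 25, 2, 40), (Omega, A, 25, 34, 7, 40), (Omega, A, 34, 15, 4, 40), (Omega, A, 34, 22, 2, 40), (Omega, A, 34, 25, 2, 40), (Omega, A, 34, 34, 7, 40), (Omega, B, 40, 15, 4, 40), (Omega, B, 40, 22, 2, 40), (Omega, B, 40, 25, 2, 40), (Omega, B, 40, 34, 7, 40), (Omega, C, 28, 15, 4, 40), (Omega, C, 28, 22, 2, 40), (Omega, C, 28, 25, 2, 40), (Omega, C, 28, 34, 7, 40)}
Projecting to credits, room (4 duplicate(s) eliminated): {(2, 25), (2, 28), (2, 34), (2, 40), (4, 25), (4, 28), (4, 34), (4, 40), (7, 25), (7, 28), (7, 34), (7, 40)}

{(2, 25), (2, 28), (2, 34), (2, 40), (4, 25), (4, 28), (4, 34), (4, 40), (7, 25), (7, 28), (7, 34), (7, 40)}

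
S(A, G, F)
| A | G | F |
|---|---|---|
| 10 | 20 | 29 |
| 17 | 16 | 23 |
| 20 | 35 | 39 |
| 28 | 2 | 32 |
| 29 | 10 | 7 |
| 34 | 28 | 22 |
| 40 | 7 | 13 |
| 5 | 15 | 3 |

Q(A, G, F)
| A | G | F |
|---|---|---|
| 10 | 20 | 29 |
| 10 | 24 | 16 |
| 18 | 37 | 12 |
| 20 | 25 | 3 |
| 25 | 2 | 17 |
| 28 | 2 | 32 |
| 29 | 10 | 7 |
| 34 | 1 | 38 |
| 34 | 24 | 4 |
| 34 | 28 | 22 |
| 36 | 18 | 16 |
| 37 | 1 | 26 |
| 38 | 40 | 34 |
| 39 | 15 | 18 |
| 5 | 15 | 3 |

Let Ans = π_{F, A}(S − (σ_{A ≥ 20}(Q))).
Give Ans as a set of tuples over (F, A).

Selection A ≥ 20: {(20, 25, 3), (25, 2, 17), (28, 2, 32), (29, 10, 7), (34, 1, 38), (34, 24, 4), (34, 28, 22), (36, 18, 16), (37, 1, 26), (38, 40, 34), (39, 15, 18)}
Difference: {(10, 20, 29), (17, 16, 23), (20, 35, 39), (28, 2, 32), (29, 10, 7), (34, 28, 22), (40, 7, 13), (5, 15, 3)} with {(20, 25, 3), (25, 2, 17), (28, 2, 32), (29, 10, 7), (34, 1, 38), (34, 24, 4), (34, 28, 22), (36, 18, 16), (37, 1, 26), (38, 40, 34), (39, 15, 18)} → {(10, 20, 29), (17, 16, 23), (20, 35, 39), (40, 7, 13), (5, 15, 3)}
Keep only column(s) F, A: {(13, 40), (23, 17), (29, 10), (3, 5), (39, 20)}

{(13, 40), (23, 17), (29, 10), (3, 5), (39, 20)}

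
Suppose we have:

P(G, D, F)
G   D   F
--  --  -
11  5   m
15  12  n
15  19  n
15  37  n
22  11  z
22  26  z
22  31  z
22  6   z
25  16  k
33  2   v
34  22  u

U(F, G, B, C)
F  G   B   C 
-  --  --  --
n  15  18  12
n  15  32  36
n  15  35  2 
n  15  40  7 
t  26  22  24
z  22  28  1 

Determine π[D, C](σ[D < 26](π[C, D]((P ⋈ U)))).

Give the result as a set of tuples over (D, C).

Joining P and U on G, F yields {(15, 12, n, 18, 12), (15, 12, n, 32, 36), (15, 12, n, 35, 2), (15, 12, n, 40, 7), (15, 19, n, 18, 12), (15, 19, n, 32, 36), (15, 19, n, 35, 2), (15, 19, n, 40, 7), (15, 37, n, 18, 12), (15, 37, n, 32, 36), (15, 37, n, 35, 2), (15, 37, n, 40, 7), (22, 11, z, 28, 1), (22, 26, z, 28, 1), (22, 31, z, 28, 1), (22, 6, z, 28, 1)}.
Keep only column(s) C, D: {(1, 11), (1, 26), (1, 31), (1, 6), (12, 12), (12, 19), (12, 37), (2, 12), (2, 19), (2, 37), (36, 12), (36, 19), (36, 37), (7, 12), (7, 19), (7, 37)}
σ[D < 26]: keep tuples satisfying D < 26 → {(1, 11), (1, 6), (12, 12), (12, 19), (2, 12), (2, 19), (36, 12), (36, 19), (7, 12), (7, 19)}
Keep only column(s) D, C: {(11, 1), (12, 12), (12, 2), (12, 36), (12, 7), (19, 12), (19, 2), (19, 36), (19, 7), (6, 1)}

{(11, 1), (12, 12), (12, 2), (12, 36), (12, 7), (19, 12), (19, 2), (19, 36), (19, 7), (6, 1)}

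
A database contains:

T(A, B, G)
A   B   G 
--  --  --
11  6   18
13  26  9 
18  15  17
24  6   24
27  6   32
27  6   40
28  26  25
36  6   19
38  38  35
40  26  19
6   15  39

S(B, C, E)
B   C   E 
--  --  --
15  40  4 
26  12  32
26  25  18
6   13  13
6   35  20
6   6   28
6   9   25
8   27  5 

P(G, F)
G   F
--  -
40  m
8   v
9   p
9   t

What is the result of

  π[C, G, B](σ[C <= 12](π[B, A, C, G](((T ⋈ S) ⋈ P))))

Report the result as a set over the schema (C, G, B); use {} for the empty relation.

Natural join on B: {(11, 6, 18, 13, 13), (11, 6, 18, 35, 20), (11, 6, 18, 6, 28), (11, 6, 18, 9, 25), (13, 26, 9, 12, 32), (13, 26, 9, 25, 18), (18, 15, 17, 40, 4), (24, 6, 24, 13, 13), (24, 6, 24, 35, 20), (24, 6, 24, 6, 28), (24, 6, 24, 9, 25), (27, 6, 32, 13, 13), (27, 6, 32, 35, 20), (27, 6, 32, 6, 28), (27, 6, 32, 9, 25), (27, 6, 40, 13, 13), (27, 6, 40, 35, 20), (27, 6, 40, 6, 28), (27, 6, 40, 9, 25), (28, 26, 25, 12, 32), (28, 26, 25, 25, 18), (36, 6, 19, 13, 13), (36, 6, 19, 35, 20), (36, 6, 19, 6, 28), (36, 6, 19, 9, 25), (40, 26, 19, 12, 32), (40, 26, 19, 25, 18), (6, 15, 39, 40, 4)}
Natural join on G: {(13, 26, 9, 12, 32, p), (13, 26, 9, 12, 32, t), (13, 26, 9, 25, 18, p), (13, 26, 9, 25, 18, t), (27, 6, 40, 13, 13, m), (27, 6, 40, 35, 20, m), (27, 6, 40, 6, 28, m), (27, 6, 40, 9, 25, m)}
Keep only column(s) B, A, C, G (2 duplicate(s) eliminated): {(26, 13, 12, 9), (26, 13, 25, 9), (6, 27, 13, 40), (6, 27, 35, 40), (6, 27, 6, 40), (6, 27, 9, 40)}
Selection C <= 12: {(26, 13, 12, 9), (6, 27, 6, 40), (6, 27, 9, 40)}
Keep only column(s) C, G, B: {(12, 9, 26), (6, 40, 6), (9, 40, 6)}

{(12, 9, 26), (6, 40, 6), (9, 40, 6)}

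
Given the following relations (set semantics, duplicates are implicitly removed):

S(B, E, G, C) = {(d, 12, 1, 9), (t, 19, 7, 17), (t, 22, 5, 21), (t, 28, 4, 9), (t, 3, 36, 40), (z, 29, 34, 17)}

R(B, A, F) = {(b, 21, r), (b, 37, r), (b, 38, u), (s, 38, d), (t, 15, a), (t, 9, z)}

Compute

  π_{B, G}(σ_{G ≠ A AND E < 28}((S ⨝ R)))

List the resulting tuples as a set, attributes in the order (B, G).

{(t, 36), (t, 5), (t, 7)}

Joining S and R on B yields {(t, 19, 7, 17, 15, a), (t, 19, 7, 17, 9, z), (t, 22, 5, 21, 15, a), (t, 22, 5, 21, 9, z), (t, 28, 4, 9, 15, a), (t, 28, 4, 9, 9, z), (t, 3, 36, 40, 15, a), (t, 3, 36, 40, 9, z)}.
Apply σ_{G ≠ A AND E < 28}; surviving tuples: {(t, 19, 7, 17, 15, a), (t, 19, 7, 17, 9, z), (t, 22, 5, 21, 15, a), (t, 22, 5, 21, 9, z), (t, 3, 36, 40, 15, a), (t, 3, 36, 40, 9, z)}
π[B, G]: project onto (B, G) (3 duplicate(s) eliminated) → {(t, 36), (t, 5), (t, 7)}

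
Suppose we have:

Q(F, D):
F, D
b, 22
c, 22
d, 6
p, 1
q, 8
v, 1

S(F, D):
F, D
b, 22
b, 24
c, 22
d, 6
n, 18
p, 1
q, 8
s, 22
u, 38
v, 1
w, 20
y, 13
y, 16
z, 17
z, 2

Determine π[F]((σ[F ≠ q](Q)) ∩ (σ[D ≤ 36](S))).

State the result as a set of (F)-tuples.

{b, c, d, p, v}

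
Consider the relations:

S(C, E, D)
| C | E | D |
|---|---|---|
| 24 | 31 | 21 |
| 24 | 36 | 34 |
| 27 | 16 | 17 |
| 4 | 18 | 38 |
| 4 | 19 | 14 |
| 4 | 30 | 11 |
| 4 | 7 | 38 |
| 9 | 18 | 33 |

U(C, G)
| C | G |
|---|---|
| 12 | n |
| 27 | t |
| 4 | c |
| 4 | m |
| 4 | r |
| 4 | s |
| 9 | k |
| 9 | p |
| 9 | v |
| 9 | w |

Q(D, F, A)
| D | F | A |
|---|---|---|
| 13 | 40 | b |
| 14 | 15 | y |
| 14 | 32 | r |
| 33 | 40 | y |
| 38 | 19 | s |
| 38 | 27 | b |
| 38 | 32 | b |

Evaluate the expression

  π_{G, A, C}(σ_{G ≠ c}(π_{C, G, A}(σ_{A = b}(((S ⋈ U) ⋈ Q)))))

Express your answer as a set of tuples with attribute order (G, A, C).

{(m, b, 4), (r, b, 4), (s, b, 4)}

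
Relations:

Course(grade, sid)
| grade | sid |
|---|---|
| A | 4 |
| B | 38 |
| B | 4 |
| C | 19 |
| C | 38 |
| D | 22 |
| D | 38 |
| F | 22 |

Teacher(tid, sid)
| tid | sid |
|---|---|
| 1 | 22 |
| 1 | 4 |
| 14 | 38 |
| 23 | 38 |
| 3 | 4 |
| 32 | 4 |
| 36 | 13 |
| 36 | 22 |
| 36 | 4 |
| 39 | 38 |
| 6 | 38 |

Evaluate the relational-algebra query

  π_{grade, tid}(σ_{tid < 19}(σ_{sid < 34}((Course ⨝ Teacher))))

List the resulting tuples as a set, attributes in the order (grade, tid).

{(A, 1), (A, 3), (B, 1), (B, 3), (D, 1), (F, 1)}

Natural join on sid: {(A, 4, 1), (A, 4, 3), (A, 4, 32), (A, 4, 36), (B, 38, 14), (B, 38, 23), (B, 38, 39), (B, 38, 6), (B, 4, 1), (B, 4, 3), (B, 4, 32), (B, 4, 36), (C, 38, 14), (C, 38, 23), (C, 38, 39), (C, 38, 6), (D, 22, 1), (D, 22, 36), (D, 38, 14), (D, 38, 23), (D, 38, 39), (D, 38, 6), (F, 22, 1), (F, 22, 36)}
Selection sid < 34: {(A, 4, 1), (A, 4, 3), (A, 4, 32), (A, 4, 36), (B, 4, 1), (B, 4, 3), (B, 4, 32), (B, 4, 36), (D, 22, 1), (D, 22, 36), (F, 22, 1), (F, 22, 36)}
Selection tid < 19: {(A, 4, 1), (A, 4, 3), (B, 4, 1), (B, 4, 3), (D, 22, 1), (F, 22, 1)}
Projecting to grade, tid: {(A, 1), (A, 3), (B, 1), (B, 3), (D, 1), (F, 1)}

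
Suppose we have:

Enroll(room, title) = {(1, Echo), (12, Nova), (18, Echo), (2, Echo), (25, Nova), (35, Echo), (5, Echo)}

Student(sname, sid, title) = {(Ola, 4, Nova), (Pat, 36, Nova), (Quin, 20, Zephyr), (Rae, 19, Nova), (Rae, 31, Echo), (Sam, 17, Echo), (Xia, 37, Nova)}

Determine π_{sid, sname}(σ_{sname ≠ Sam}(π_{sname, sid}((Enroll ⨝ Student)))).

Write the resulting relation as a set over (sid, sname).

{(19, Rae), (31, Rae), (36, Pat), (37, Xia), (4, Ola)}

Natural join on title: {(1, Echo, Rae, 31), (1, Echo, Sam, 17), (12, Nova, Ola, 4), (12, Nova, Pat, 36), (12, Nova, Rae, 19), (12, Nova, Xia, 37), (18, Echo, Rae, 31), (18, Echo, Sam, 17), (2, Echo, Rae, 31), (2, Echo, Sam, 17), (25, Nova, Ola, 4), (25, Nova, Pat, 36), (25, Nova, Rae, 19), (25, Nova, Xia, 37), (35, Echo, Rae, 31), (35, Echo, Sam, 17), (5, Echo, Rae, 31), (5, Echo, Sam, 17)}
Keep only column(s) sname, sid (12 duplicate(s) eliminated): {(Ola, 4), (Pat, 36), (Rae, 19), (Rae, 31), (Sam, 17), (Xia, 37)}
Filtering on sname ≠ Sam leaves {(Ola, 4), (Pat, 36), (Rae, 19), (Rae, 31), (Xia, 37)}.
Keep only column(s) sid, sname: {(19, Rae), (31, Rae), (36, Pat), (37, Xia), (4, Ola)}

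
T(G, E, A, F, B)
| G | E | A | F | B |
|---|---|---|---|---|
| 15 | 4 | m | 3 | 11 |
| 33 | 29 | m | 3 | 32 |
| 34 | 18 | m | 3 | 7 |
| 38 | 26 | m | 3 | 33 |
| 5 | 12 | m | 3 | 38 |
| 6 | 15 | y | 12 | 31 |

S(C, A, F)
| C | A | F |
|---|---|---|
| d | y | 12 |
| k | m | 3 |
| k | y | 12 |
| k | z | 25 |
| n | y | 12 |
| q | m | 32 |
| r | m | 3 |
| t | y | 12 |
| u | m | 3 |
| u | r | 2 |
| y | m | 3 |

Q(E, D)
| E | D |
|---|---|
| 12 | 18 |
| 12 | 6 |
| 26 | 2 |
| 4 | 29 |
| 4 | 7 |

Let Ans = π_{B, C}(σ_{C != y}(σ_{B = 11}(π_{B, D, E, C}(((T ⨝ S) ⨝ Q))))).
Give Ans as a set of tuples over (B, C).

T ⋈ S (natural join on A, F): {(15, 4, m, 3, 11, k), (15, 4, m, 3, 11, r), (15, 4, m, 3, 11, u), (15, 4, m, 3, 11, y), (33, 29, m, 3, 32, k), (33, 29, m, 3, 32, r), (33, 29, m, 3, 32, u), (33, 29, m, 3, 32, y), (34, 18, m, 3, 7, k), (34, 18, m, 3, 7, r), (34, 18, m, 3, 7, u), (34, 18, m, 3, 7, y), (38, 26, m, 3, 33, k), (38, 26, m, 3, 33, r), (38, 26, m, 3, 33, u), (38, 26, m, 3, 33, y), (5, 12, m, 3, 38, k), (5, 12, m, 3, 38, r), (5, 12, m, 3, 38, u), (5, 12, m, 3, 38, y), (6, 15, y, 12, 31, d), (6, 15, y, 12, 31, k), (6, 15, y, 12, 31, n), (6, 15, y, 12, 31, t)}
(T ⨝ S) ⋈ Q (natural join on E): {(15, 4, m, 3, 11, k, 29), (15, 4, m, 3, 11, k, 7), (15, 4, m, 3, 11, r, 29), (15, 4, m, 3, 11, r, 7), (15, 4, m, 3, 11, u, 29), (15, 4, m, 3, 11, u, 7), (15, 4, m, 3, 11, y, 29), (15, 4, m, 3, 11, y, 7), (38, 26, m, 3, 33, k, 2), (38, 26, m, 3, 33, r, 2), (38, 26, m, 3, 33, u, 2), (38, 26, m, 3, 33, y, 2), (5, 12, m, 3, 38, k, 18), (5, 12, m, 3, 38, k, 6), (5, 12, m, 3, 38, r, 18), (5, 12, m, 3, 38, r, 6), (5, 12, m, 3, 38, u, 18), (5, 12, m, 3, 38, u, 6), (5, 12, m, 3, 38, y, 18), (5, 12, m, 3, 38, y, 6)}
π[B, D, E, C]: project onto (B, D, E, C) → {(11, 29, 4, k), (11, 29, 4, r), (11, 29, 4, u), (11, 29, 4, y), (11, 7, 4, k), (11, 7, 4, r), (11, 7, 4, u), (11, 7, 4, y), (33, 2, 26, k), (33, 2, 26, r), (33, 2, 26, u), (33, 2, 26, y), (38, 18, 12, k), (38, 18, 12, r), (38, 18, 12, u), (38, 18, 12, y), (38, 6, 12, k), (38, 6, 12, r), (38, 6, 12, u), (38, 6, 12, y)}
σ[B = 11]: keep tuples satisfying B = 11 → {(11, 29, 4, k), (11, 29, 4, r), (11, 29, 4, u), (11, 29, 4, y), (11, 7, 4, k), (11, 7, 4, r), (11, 7, 4, u), (11, 7, 4, y)}
σ[C != y]: keep tuples satisfying C != y → {(11, 29, 4, k), (11, 29, 4, r), (11, 29, 4, u), (11, 7, 4, k), (11, 7, 4, r), (11, 7, 4, u)}
π[B, C]: project onto (B, C) (3 duplicate(s) eliminated) → {(11, k), (11, r), (11, u)}

{(11, k), (11, r), (11, u)}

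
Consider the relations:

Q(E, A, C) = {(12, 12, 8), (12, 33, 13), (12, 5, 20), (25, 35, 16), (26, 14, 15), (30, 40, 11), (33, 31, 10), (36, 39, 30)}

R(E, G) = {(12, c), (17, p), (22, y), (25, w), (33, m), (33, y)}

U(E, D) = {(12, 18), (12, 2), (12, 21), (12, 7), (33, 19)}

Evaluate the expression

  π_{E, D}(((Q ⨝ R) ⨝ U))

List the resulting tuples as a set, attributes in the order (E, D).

{(12, 18), (12, 2), (12, 21), (12, 7), (33, 19)}

Joining Q and R on E yields {(12, 12, 8, c), (12, 33, 13, c), (12, 5, 20, c), (25, 35, 16, w), (33, 31, 10, m), (33, 31, 10, y)}.
Joining (Q ⨝ R) and U on E yields {(12, 12, 8, c, 18), (12, 12, 8, c, 2), (12, 12, 8, c, 21), (12, 12, 8, c, 7), (12, 33, 13, c, 18), (12, 33, 13, c, 2), (12, 33, 13, c, 21), (12, 33, 13, c, 7), (12, 5, 20, c, 18), (12, 5, 20, c, 2), (12, 5, 20, c, 21), (12, 5, 20, c, 7), (33, 31, 10, m, 19), (33, 31, 10, y, 19)}.
π_{E, D} gives {(12, 18), (12, 2), (12, 21), (12, 7), (33, 19)} (9 duplicate(s) eliminated).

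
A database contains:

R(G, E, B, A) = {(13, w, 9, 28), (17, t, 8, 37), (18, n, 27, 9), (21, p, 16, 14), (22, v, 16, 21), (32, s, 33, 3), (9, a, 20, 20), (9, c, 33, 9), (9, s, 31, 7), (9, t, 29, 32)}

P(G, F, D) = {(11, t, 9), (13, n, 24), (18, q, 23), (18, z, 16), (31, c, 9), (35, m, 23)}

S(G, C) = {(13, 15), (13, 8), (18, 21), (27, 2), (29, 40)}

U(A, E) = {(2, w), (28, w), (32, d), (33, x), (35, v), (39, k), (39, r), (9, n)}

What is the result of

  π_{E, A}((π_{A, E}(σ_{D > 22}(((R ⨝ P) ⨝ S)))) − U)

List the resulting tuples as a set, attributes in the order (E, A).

Natural join on G: {(13, w, 9, 28, n, 24), (18, n, 27, 9, q, 23), (18, n, 27, 9, z, 16)}
Natural join on G: {(13, w, 9, 28, n, 24, 15), (13, w, 9, 28, n, 24, 8), (18, n, 27, 9, q, 23, 21), (18, n, 27, 9, z, 16, 21)}
Apply σ_{D > 22}; surviving tuples: {(13, w, 9, 28, n, 24, 15), (13, w, 9, 28, n, 24, 8), (18, n, 27, 9, q, 23, 21)}
Projecting to A, E (1 duplicate(s) eliminated): {(28, w), (9, n)}
Difference: {(28, w), (9, n)} with {(2, w), (28, w), (32, d), (33, x), (35, v), (39, k), (39, r), (9, n)} → {}
Projecting to E, A: {}

{}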